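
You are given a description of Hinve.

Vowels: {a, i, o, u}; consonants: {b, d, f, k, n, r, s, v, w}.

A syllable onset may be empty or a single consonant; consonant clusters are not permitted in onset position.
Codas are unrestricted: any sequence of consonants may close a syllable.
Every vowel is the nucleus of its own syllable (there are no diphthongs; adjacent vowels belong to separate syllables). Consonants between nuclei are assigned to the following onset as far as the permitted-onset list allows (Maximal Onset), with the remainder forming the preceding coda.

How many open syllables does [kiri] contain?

2

Nuclei (vowels): i, i → 2 syllables.
V1 /i/ – V2 /i/: just /r/ — single C goes to the following onset.
Syllabification: ki.ri.
Classifying each syllable: /ki/ (open), /ri/ (open).
Open syllables: 2.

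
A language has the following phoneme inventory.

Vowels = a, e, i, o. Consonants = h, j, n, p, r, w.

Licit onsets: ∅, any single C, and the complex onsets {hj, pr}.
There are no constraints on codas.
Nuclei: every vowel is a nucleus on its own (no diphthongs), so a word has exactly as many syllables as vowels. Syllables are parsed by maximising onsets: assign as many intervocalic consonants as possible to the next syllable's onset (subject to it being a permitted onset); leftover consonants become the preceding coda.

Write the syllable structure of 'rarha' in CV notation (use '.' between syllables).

Vowels present: a, a; each is a nucleus, giving 2 syllables.
V1 /a/ – V2 /a/: /rh/ — longest licit onset from the right is /h/, leaving /r/ as coda.
Result: rar.ha.
Mapping each syllable to C/V: /rar/ → CVC, /ha/ → CV.

CVC.CV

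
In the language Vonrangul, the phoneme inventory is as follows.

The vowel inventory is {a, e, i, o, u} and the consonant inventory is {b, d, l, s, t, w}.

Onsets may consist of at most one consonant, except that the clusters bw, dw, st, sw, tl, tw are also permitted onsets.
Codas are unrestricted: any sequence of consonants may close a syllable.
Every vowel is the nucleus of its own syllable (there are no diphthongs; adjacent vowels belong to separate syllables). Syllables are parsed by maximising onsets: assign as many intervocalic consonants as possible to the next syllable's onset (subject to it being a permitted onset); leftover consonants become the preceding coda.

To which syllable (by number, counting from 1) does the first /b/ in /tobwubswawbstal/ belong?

Nuclei (vowels): o, u, a, a → 4 syllables.
/o…u/ gap (V1→V2): /bw/ — entire cluster is a permitted onset → onset /bw/, coda ∅.
/u…a/ gap (V2→V3): /bsw/; trying suffixes from longest down, /sw/ is the first permitted one, so coda /b/ | onset /sw/.
/a…a/ gap (V3→V4): /wbst/ — longest licit onset from the right is /st/, leaving /wb/ as coda.
Syllabification: to.bwub.swawb.stal.
The first /b/ is in the onset of syllable 2 (/bwub/).

2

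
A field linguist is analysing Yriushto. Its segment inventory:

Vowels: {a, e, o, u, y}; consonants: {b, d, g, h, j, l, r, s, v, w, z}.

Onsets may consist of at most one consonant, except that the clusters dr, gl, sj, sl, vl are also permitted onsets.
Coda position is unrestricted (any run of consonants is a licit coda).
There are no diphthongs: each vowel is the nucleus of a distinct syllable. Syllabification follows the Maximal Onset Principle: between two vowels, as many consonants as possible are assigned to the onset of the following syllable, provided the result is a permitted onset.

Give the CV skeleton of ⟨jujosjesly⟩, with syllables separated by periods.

Nuclei (vowels): u, o, e, y → 4 syllables.
V1 /u/ – V2 /o/: just /j/ — single C goes to the following onset.
V2 /o/ – V3 /e/: /sj/ — entire cluster is a permitted onset → onset /sj/, coda ∅.
V3 /e/ – V4 /y/: /sl/ is a licit onset in full, so it all attaches to the next syllable.
Syllabification: ju.jo.sje.sly.
Mapping each syllable to C/V: /ju/ → CV, /jo/ → CV, /sje/ → CCV, /sly/ → CCV.

CV.CV.CCV.CCV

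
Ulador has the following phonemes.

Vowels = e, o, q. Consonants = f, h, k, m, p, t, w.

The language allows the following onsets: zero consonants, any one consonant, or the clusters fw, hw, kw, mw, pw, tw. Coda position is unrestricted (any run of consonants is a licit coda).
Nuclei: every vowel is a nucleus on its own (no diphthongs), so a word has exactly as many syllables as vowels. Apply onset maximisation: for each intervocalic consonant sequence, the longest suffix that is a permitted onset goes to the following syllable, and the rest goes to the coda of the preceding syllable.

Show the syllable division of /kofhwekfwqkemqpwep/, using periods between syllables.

kof.hwek.fwq.ke.mq.pwep

Vowels present: o, e, q, e, q, e; each is a nucleus, giving 6 syllables.
σ1/σ2 boundary: /fhw/ splits as /f/ + /hw/ (/hw/ is the longest suffix that is a licit onset).
σ2/σ3 boundary: /kfw/ — longest licit onset from the right is /fw/, leaving /k/ as coda.
σ3/σ4 boundary: /k/ → onset of the next syllable (single consonants are always licit onsets).
σ4/σ5 boundary: /m/ → onset of the next syllable (single consonants are always licit onsets).
σ5/σ6 boundary: cluster /pw/ — /pw/ is itself a permitted onset, so the whole cluster goes right; preceding coda = ∅.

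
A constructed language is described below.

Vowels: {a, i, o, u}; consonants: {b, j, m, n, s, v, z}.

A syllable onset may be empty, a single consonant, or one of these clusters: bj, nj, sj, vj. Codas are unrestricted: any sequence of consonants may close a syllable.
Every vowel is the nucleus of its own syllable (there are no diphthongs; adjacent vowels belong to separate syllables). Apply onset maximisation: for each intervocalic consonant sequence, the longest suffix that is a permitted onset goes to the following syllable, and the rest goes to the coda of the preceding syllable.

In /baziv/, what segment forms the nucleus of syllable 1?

Nuclei (vowels): a, i → 2 syllables.
The first nucleus (vowel 1 from the left) is /a/.

a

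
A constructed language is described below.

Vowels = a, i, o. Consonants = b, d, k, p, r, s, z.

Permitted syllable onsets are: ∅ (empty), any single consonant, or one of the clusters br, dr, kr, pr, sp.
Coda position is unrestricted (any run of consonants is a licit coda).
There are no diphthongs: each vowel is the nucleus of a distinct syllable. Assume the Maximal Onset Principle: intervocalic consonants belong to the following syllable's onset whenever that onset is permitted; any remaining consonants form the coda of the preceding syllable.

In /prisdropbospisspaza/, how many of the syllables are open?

3

The vowels are i, o, o, i, a, a — 6 nuclei, so 6 syllables.
Between /i/ (V1) and /o/ (V2): /sdr/ splits as /s/ + /dr/ (/dr/ is the longest suffix that is a licit onset).
Between /o/ (V2) and /o/ (V3): /pb/ splits as /p/ + /b/ (/b/ is the longest suffix that is a licit onset).
Between /o/ (V3) and /i/ (V4): /sp/ — entire cluster is a permitted onset → onset /sp/, coda ∅.
Between /i/ (V4) and /a/ (V5): cluster /ssp/ — the longest permitted-onset suffix is /sp/; onset = /sp/, preceding coda = /s/.
Between /a/ (V5) and /a/ (V6): /z/ is a single consonant, so it becomes the next onset.
So the parse is pris.drop.bo.spis.spa.za.
Classifying each syllable: /pris/ (closed), /drop/ (closed), /bo/ (open), /spis/ (closed), /spa/ (open), /za/ (open).
Open syllables: 3.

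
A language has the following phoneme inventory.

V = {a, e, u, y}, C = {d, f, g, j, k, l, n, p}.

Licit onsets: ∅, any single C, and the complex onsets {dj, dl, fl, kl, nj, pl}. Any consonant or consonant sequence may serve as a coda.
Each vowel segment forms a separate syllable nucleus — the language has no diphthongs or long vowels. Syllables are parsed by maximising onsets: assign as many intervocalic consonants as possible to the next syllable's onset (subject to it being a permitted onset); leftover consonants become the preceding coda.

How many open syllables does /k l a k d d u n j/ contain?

Nuclei (vowels): a, u → 2 syllables.
/a…u/ gap (V1→V2): /kdd/; trying suffixes from longest down, /d/ is the first permitted one, so coda /kd/ | onset /d/.
So the parse is klakd.dunj.
Classifying each syllable: /klakd/ (closed), /dunj/ (closed).
Open syllables: 0.

0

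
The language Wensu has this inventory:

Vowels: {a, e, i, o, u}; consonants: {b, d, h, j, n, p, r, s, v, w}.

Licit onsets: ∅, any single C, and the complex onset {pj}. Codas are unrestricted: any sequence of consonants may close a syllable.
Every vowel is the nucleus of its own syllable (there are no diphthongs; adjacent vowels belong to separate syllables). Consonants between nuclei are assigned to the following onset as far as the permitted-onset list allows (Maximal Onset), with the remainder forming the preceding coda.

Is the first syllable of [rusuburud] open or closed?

open

The vowels are u, u, u, u — 4 nuclei, so 4 syllables.
Between /u/ (V1) and /u/ (V2): just /s/ — single C goes to the following onset.
Between /u/ (V2) and /u/ (V3): /b/ → onset of the next syllable (single consonants are always licit onsets).
Between /u/ (V3) and /u/ (V4): /r/ is a single consonant, so it becomes the next onset.
Putting it together: ru.su.bu.rud.
Syllable 1 is /ru/; it ends in its nucleus with no coda, so it is open.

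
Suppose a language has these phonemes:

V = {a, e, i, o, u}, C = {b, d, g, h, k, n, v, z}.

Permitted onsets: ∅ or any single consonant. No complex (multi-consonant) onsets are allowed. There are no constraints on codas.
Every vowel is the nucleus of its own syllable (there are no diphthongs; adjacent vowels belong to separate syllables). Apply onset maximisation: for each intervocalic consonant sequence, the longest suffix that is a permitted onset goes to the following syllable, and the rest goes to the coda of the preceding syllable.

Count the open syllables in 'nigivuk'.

Vowels present: i, i, u; each is a nucleus, giving 3 syllables.
Between /i/ (V1) and /i/ (V2): just /g/ — single C goes to the following onset.
Between /i/ (V2) and /u/ (V3): /v/ → onset of the next syllable (single consonants are always licit onsets).
Putting it together: ni.gi.vuk.
Classifying each syllable: /ni/ (open), /gi/ (open), /vuk/ (closed).
Open syllables: 2.

2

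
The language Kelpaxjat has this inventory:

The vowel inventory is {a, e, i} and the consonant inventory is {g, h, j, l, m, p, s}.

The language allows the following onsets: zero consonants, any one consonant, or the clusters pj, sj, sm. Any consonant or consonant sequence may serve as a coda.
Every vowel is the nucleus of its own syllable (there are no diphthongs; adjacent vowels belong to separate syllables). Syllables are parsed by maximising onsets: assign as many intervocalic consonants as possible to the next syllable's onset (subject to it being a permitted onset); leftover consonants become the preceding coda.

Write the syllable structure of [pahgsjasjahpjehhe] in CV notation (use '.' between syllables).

CVCC.CCV.CCVC.CCVC.CV

Vowels present: a, a, a, e, e; each is a nucleus, giving 5 syllables.
Between /a/ (V1) and /a/ (V2): /hgsj/ — longest licit onset from the right is /sj/, leaving /hg/ as coda.
Between /a/ (V2) and /a/ (V3): /sj/ is a licit onset in full, so it all attaches to the next syllable.
Between /a/ (V3) and /e/ (V4): /hpj/; trying suffixes from longest down, /pj/ is the first permitted one, so coda /h/ | onset /pj/.
Between /e/ (V4) and /e/ (V5): /hh/; trying suffixes from longest down, /h/ is the first permitted one, so coda /h/ | onset /h/.
Result: pahg.sja.sjah.pjeh.he.
Mapping each syllable to C/V: /pahg/ → CVCC, /sja/ → CCV, /sjah/ → CCVC, /pjeh/ → CCVC, /he/ → CV.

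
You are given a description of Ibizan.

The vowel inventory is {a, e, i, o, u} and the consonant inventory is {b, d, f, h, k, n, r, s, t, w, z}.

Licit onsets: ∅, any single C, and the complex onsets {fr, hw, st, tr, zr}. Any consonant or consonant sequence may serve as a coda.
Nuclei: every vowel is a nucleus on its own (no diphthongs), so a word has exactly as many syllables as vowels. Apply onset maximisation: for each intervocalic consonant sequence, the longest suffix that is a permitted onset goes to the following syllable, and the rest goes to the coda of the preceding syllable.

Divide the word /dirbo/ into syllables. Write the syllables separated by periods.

dir.bo

The vowels are i, o — 2 nuclei, so 2 syllables.
Between /i/ (V1) and /o/ (V2): /rb/; trying suffixes from longest down, /b/ is the first permitted one, so coda /r/ | onset /b/.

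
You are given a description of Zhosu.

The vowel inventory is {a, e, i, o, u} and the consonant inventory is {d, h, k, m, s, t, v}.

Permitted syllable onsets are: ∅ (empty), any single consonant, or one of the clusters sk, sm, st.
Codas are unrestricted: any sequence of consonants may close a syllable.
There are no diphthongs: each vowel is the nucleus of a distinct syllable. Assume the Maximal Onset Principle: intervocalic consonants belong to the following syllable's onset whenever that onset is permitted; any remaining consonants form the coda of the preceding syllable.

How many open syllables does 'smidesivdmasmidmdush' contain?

3

Vowels present: i, e, i, a, i, u; each is a nucleus, giving 6 syllables.
σ1/σ2 boundary: /d/ is a single consonant, so it becomes the next onset.
σ2/σ3 boundary: /s/ is a single consonant, so it becomes the next onset.
σ3/σ4 boundary: /vdm/ splits as /vd/ + /m/ (/m/ is the longest suffix that is a licit onset).
σ4/σ5 boundary: /sm/ is a licit onset in full, so it all attaches to the next syllable.
σ5/σ6 boundary: /dmd/; trying suffixes from longest down, /d/ is the first permitted one, so coda /dm/ | onset /d/.
Result: smi.de.sivd.ma.smidm.dush.
Classifying each syllable: /smi/ (open), /de/ (open), /sivd/ (closed), /ma/ (open), /smidm/ (closed), /dush/ (closed).
Open syllables: 3.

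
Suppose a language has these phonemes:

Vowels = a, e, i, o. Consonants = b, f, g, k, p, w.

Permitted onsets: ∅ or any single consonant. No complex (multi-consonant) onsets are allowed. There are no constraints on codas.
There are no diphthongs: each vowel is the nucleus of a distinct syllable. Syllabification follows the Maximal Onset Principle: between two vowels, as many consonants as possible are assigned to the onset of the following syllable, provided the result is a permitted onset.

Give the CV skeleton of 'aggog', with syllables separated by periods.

VC.CVC

Vowels present: a, o; each is a nucleus, giving 2 syllables.
V1 /a/ – V2 /o/: /gg/; trying suffixes from longest down, /g/ is the first permitted one, so coda /g/ | onset /g/.
Syllabification: ag.gog.
Mapping each syllable to C/V: /ag/ → VC, /gog/ → CVC.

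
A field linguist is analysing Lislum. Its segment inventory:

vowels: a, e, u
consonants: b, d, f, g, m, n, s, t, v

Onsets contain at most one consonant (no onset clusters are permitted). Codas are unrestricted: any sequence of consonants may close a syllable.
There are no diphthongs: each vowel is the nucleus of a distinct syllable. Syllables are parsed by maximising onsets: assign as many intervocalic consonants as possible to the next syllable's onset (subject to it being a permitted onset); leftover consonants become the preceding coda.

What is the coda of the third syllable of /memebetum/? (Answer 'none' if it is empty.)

Vowels present: e, e, e, u; each is a nucleus, giving 4 syllables.
/e…e/ gap (V1→V2): just /m/ — single C goes to the following onset.
/e…e/ gap (V2→V3): /b/ → onset of the next syllable (single consonants are always licit onsets).
/e…u/ gap (V3→V4): /t/ is a single consonant, so it becomes the next onset.
So the parse is me.me.be.tum.
Syllable 3 is /be/: onset /b/, nucleus /e/, coda ∅.

none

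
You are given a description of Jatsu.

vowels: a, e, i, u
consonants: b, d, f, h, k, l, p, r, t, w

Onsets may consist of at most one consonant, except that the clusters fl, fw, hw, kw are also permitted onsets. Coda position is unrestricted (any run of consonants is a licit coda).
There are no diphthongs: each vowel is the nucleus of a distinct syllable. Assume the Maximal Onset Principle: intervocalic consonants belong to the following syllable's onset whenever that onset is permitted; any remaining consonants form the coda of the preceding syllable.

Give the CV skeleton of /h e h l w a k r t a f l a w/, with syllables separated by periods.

Nuclei (vowels): e, a, a, a → 4 syllables.
σ1/σ2 boundary: /hlw/ — longest licit onset from the right is /w/, leaving /hl/ as coda.
σ2/σ3 boundary: /krt/; trying suffixes from longest down, /t/ is the first permitted one, so coda /kr/ | onset /t/.
σ3/σ4 boundary: cluster /fl/ — /fl/ is itself a permitted onset, so the whole cluster goes right; preceding coda = ∅.
Syllabification: hehl.wakr.ta.flaw.
Mapping each syllable to C/V: /hehl/ → CVCC, /wakr/ → CVCC, /ta/ → CV, /flaw/ → CCVC.

CVCC.CVCC.CV.CCVC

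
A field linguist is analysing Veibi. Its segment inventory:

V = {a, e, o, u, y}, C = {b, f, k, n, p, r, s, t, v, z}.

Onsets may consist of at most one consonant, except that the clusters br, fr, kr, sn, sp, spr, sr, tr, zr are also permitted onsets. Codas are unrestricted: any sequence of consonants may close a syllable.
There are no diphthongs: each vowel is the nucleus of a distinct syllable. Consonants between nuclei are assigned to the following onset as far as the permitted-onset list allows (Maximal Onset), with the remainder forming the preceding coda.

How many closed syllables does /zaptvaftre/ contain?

2

Nuclei (vowels): a, a, e → 3 syllables.
Between /a/ (V1) and /a/ (V2): /ptv/ splits as /pt/ + /v/ (/v/ is the longest suffix that is a licit onset).
Between /a/ (V2) and /e/ (V3): /ftr/; trying suffixes from longest down, /tr/ is the first permitted one, so coda /f/ | onset /tr/.
Result: zapt.vaf.tre.
Classifying each syllable: /zapt/ (closed), /vaf/ (closed), /tre/ (open).
Closed syllables: 2.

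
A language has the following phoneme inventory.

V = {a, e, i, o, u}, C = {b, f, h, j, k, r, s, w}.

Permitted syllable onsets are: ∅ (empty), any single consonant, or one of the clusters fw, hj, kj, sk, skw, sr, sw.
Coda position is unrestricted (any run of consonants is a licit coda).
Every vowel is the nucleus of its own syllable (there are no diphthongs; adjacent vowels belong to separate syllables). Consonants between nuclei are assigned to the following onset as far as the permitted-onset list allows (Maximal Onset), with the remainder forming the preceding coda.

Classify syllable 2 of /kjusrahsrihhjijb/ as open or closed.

closed

Vowels present: u, a, i, i; each is a nucleus, giving 4 syllables.
Between /u/ (V1) and /a/ (V2): cluster /sr/ — /sr/ is itself a permitted onset, so the whole cluster goes right; preceding coda = ∅.
Between /a/ (V2) and /i/ (V3): /hsr/; trying suffixes from longest down, /sr/ is the first permitted one, so coda /h/ | onset /sr/.
Between /i/ (V3) and /i/ (V4): /hhj/; trying suffixes from longest down, /hj/ is the first permitted one, so coda /h/ | onset /hj/.
Syllabification: kju.srah.srih.hjijb.
Syllable 2 is /srah/ with coda /h/, so it is closed.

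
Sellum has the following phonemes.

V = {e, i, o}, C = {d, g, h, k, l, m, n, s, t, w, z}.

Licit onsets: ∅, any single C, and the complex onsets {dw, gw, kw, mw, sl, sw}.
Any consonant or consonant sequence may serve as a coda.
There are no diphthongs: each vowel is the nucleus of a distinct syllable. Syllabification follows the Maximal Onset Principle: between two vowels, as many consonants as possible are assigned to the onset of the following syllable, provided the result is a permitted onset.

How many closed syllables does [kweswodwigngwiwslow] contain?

3

The vowels are e, o, i, i, o — 5 nuclei, so 5 syllables.
σ1/σ2 boundary: cluster /sw/ — /sw/ is itself a permitted onset, so the whole cluster goes right; preceding coda = ∅.
σ2/σ3 boundary: cluster /dw/ — /dw/ is itself a permitted onset, so the whole cluster goes right; preceding coda = ∅.
σ3/σ4 boundary: /gngw/ splits as /gn/ + /gw/ (/gw/ is the longest suffix that is a licit onset).
σ4/σ5 boundary: /wsl/ — longest licit onset from the right is /sl/, leaving /w/ as coda.
So the parse is kwe.swo.dwign.gwiw.slow.
Classifying each syllable: /kwe/ (open), /swo/ (open), /dwign/ (closed), /gwiw/ (closed), /slow/ (closed).
Closed syllables: 3.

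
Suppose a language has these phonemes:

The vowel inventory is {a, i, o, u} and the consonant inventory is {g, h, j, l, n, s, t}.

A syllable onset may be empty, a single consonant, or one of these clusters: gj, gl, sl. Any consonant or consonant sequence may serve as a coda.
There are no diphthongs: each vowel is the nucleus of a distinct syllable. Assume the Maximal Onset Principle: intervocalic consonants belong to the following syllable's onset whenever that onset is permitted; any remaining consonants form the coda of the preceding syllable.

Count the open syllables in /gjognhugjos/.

1

Vowels present: o, u, o; each is a nucleus, giving 3 syllables.
/o…u/ gap (V1→V2): /gnh/; trying suffixes from longest down, /h/ is the first permitted one, so coda /gn/ | onset /h/.
/u…o/ gap (V2→V3): /gj/ is a licit onset in full, so it all attaches to the next syllable.
Putting it together: gjogn.hu.gjos.
Classifying each syllable: /gjogn/ (closed), /hu/ (open), /gjos/ (closed).
Open syllables: 1.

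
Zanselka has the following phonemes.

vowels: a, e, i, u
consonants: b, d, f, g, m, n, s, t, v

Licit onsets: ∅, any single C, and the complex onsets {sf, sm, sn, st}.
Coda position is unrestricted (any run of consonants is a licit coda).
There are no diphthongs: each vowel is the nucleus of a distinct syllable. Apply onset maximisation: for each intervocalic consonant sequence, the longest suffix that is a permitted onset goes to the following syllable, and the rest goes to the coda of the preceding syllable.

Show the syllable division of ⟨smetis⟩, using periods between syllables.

sme.tis

Nuclei (vowels): e, i → 2 syllables.
/e…i/ gap (V1→V2): /t/ is a single consonant, so it becomes the next onset.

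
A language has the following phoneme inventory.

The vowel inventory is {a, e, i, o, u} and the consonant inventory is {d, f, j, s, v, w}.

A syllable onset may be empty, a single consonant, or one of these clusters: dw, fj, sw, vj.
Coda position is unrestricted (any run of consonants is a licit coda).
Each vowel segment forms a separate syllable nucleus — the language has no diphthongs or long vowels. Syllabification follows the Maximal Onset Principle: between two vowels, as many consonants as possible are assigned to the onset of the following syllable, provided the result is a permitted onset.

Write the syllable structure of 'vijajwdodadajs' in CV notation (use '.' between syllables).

Nuclei (vowels): i, a, o, a, a → 5 syllables.
σ1/σ2 boundary: /j/ is a single consonant, so it becomes the next onset.
σ2/σ3 boundary: cluster /jwd/ — the longest permitted-onset suffix is /d/; onset = /d/, preceding coda = /jw/.
σ3/σ4 boundary: just /d/ — single C goes to the following onset.
σ4/σ5 boundary: just /d/ — single C goes to the following onset.
Syllabification: vi.jajw.do.da.dajs.
Mapping each syllable to C/V: /vi/ → CV, /jajw/ → CVCC, /do/ → CV, /da/ → CV, /dajs/ → CVCC.

CV.CVCC.CV.CV.CVCC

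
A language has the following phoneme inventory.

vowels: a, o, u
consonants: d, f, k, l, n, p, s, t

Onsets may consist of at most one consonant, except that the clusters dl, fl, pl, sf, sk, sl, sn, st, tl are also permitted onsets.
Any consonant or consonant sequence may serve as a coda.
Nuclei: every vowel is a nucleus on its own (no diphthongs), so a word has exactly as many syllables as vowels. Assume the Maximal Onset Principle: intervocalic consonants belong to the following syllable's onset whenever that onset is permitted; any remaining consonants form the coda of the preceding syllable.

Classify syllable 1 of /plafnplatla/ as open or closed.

closed

The vowels are a, a, a — 3 nuclei, so 3 syllables.
V1 /a/ – V2 /a/: /fnpl/; trying suffixes from longest down, /pl/ is the first permitted one, so coda /fn/ | onset /pl/.
V2 /a/ – V3 /a/: /tl/ — entire cluster is a permitted onset → onset /tl/, coda ∅.
Putting it together: plafn.pla.tla.
Syllable 1 is /plafn/ with coda /fn/, so it is closed.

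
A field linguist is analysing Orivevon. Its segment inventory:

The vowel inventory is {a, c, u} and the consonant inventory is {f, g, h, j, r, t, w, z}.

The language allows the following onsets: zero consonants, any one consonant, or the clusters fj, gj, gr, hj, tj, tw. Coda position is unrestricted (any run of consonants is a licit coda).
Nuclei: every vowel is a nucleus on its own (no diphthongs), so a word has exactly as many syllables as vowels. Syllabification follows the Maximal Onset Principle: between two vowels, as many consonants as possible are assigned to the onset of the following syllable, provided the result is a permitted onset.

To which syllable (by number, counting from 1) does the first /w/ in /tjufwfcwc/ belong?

1

The vowels are u, c, c — 3 nuclei, so 3 syllables.
Between /u/ (V1) and /c/ (V2): /fwf/ splits as /fw/ + /f/ (/f/ is the longest suffix that is a licit onset).
Between /c/ (V2) and /c/ (V3): /w/ is a single consonant, so it becomes the next onset.
Result: tjufw.fc.wc.
The first /w/ is in the coda of syllable 1 (/tjufw/).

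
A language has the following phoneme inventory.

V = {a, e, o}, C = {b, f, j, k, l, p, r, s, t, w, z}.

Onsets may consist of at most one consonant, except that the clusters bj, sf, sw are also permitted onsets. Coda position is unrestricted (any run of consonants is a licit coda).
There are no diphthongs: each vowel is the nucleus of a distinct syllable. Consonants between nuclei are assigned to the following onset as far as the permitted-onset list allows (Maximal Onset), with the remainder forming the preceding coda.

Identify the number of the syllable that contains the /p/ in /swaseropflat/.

Vowels present: a, e, o, a; each is a nucleus, giving 4 syllables.
σ1/σ2 boundary: just /s/ — single C goes to the following onset.
σ2/σ3 boundary: just /r/ — single C goes to the following onset.
σ3/σ4 boundary: /pfl/; trying suffixes from longest down, /l/ is the first permitted one, so coda /pf/ | onset /l/.
So the parse is swa.se.ropf.lat.
The /p/ is in the coda of syllable 3 (/ropf/).

3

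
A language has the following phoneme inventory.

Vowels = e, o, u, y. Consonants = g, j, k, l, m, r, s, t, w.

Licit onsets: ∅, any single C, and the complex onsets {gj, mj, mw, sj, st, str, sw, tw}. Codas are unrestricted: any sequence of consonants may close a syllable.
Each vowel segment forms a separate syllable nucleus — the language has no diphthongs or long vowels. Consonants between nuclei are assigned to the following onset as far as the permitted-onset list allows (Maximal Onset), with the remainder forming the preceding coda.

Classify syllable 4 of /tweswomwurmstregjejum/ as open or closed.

Nuclei (vowels): e, o, u, e, e, u → 6 syllables.
V1 /e/ – V2 /o/: /sw/ is a licit onset in full, so it all attaches to the next syllable.
V2 /o/ – V3 /u/: /mw/ is a licit onset in full, so it all attaches to the next syllable.
V3 /u/ – V4 /e/: /rmstr/ — longest licit onset from the right is /str/, leaving /rm/ as coda.
V4 /e/ – V5 /e/: /gj/ is a licit onset in full, so it all attaches to the next syllable.
V5 /e/ – V6 /u/: /j/ is a single consonant, so it becomes the next onset.
So the parse is twe.swo.mwurm.stre.gje.jum.
Syllable 4 is /stre/; it ends in its nucleus with no coda, so it is open.

open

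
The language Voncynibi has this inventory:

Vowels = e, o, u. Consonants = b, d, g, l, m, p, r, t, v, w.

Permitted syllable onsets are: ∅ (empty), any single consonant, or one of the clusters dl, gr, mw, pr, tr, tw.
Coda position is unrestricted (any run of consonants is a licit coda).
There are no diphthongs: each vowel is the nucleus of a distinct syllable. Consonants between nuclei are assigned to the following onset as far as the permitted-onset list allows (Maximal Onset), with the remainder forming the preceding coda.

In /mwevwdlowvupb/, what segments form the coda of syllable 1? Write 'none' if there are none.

Nuclei (vowels): e, o, u → 3 syllables.
σ1/σ2 boundary: /vwdl/ splits as /vw/ + /dl/ (/dl/ is the longest suffix that is a licit onset).
σ2/σ3 boundary: /wv/; trying suffixes from longest down, /v/ is the first permitted one, so coda /w/ | onset /v/.
Putting it together: mwevw.dlow.vupb.
Syllable 1 is /mwevw/: onset /mw/, nucleus /e/, coda /vw/.

vw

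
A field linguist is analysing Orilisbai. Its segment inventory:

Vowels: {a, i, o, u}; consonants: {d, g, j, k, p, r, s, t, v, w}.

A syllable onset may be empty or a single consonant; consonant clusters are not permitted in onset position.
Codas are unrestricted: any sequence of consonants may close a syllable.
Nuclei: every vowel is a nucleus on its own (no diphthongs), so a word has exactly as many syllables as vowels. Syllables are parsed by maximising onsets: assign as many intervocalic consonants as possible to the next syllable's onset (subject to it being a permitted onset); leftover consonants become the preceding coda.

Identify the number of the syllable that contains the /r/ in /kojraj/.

Vowels present: o, a; each is a nucleus, giving 2 syllables.
σ1/σ2 boundary: /jr/; trying suffixes from longest down, /r/ is the first permitted one, so coda /j/ | onset /r/.
So the parse is koj.raj.
The /r/ is in the onset of syllable 2 (/raj/).

2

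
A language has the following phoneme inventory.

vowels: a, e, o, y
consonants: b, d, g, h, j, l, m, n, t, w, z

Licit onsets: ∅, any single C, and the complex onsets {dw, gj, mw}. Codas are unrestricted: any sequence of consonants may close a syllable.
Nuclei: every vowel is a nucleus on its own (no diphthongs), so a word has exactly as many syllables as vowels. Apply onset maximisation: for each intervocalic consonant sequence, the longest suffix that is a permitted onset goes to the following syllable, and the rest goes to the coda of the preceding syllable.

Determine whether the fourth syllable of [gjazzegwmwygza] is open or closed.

open

The vowels are a, e, y, a — 4 nuclei, so 4 syllables.
/a…e/ gap (V1→V2): /zz/; trying suffixes from longest down, /z/ is the first permitted one, so coda /z/ | onset /z/.
/e…y/ gap (V2→V3): cluster /gwmw/ — the longest permitted-onset suffix is /mw/; onset = /mw/, preceding coda = /gw/.
/y…a/ gap (V3→V4): cluster /gz/ — the longest permitted-onset suffix is /z/; onset = /z/, preceding coda = /g/.
Putting it together: gjaz.zegw.mwyg.za.
Syllable 4 is /za/; it ends in its nucleus with no coda, so it is open.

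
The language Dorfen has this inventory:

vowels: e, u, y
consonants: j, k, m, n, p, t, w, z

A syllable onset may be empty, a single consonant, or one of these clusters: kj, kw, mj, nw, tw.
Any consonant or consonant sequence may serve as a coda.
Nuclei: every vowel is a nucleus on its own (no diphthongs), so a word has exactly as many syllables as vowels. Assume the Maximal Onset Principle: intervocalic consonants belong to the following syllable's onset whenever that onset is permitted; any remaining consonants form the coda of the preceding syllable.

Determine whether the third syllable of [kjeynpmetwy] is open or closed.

open

Vowels present: e, y, e, y; each is a nucleus, giving 4 syllables.
σ1/σ2 boundary: no consonants, so the boundary falls immediately after /e/.
σ2/σ3 boundary: cluster /npm/ — the longest permitted-onset suffix is /m/; onset = /m/, preceding coda = /np/.
σ3/σ4 boundary: /tw/ is a licit onset in full, so it all attaches to the next syllable.
Putting it together: kje.ynp.me.twy.
Syllable 3 is /me/; it ends in its nucleus with no coda, so it is open.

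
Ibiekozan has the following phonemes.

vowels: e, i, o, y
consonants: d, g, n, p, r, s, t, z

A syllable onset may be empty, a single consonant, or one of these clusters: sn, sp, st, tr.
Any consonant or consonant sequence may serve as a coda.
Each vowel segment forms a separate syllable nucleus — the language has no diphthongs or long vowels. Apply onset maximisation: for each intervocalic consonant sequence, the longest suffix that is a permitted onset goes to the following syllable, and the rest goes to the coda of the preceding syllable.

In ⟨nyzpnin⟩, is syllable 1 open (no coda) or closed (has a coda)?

Vowels present: y, i; each is a nucleus, giving 2 syllables.
Between /y/ (V1) and /i/ (V2): /zpn/ — longest licit onset from the right is /n/, leaving /zp/ as coda.
Syllabification: nyzp.nin.
Syllable 1 is /nyzp/ with coda /zp/, so it is closed.

closed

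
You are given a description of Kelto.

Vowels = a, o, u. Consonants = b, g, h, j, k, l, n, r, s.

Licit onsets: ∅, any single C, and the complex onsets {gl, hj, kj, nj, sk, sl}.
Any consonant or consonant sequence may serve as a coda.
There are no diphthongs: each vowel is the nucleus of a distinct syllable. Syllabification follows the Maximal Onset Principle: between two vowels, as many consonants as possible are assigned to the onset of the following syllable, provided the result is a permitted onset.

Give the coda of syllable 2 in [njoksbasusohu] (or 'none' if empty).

none

The vowels are o, a, u, o, u — 5 nuclei, so 5 syllables.
σ1/σ2 boundary: /ksb/ splits as /ks/ + /b/ (/b/ is the longest suffix that is a licit onset).
σ2/σ3 boundary: /s/ → onset of the next syllable (single consonants are always licit onsets).
σ3/σ4 boundary: /s/ → onset of the next syllable (single consonants are always licit onsets).
σ4/σ5 boundary: /h/ → onset of the next syllable (single consonants are always licit onsets).
So the parse is njoks.ba.su.so.hu.
Syllable 2 is /ba/: onset /b/, nucleus /a/, coda ∅.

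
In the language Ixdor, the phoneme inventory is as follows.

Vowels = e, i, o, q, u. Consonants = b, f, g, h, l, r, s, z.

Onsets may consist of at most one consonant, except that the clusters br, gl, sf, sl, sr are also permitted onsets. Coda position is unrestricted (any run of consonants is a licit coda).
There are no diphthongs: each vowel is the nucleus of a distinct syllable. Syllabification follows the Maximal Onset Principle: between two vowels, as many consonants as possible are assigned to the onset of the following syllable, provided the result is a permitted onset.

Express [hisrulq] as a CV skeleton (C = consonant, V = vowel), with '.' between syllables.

The vowels are i, u, q — 3 nuclei, so 3 syllables.
V1 /i/ – V2 /u/: cluster /sr/ — /sr/ is itself a permitted onset, so the whole cluster goes right; preceding coda = ∅.
V2 /u/ – V3 /q/: /l/ → onset of the next syllable (single consonants are always licit onsets).
Putting it together: hi.sru.lq.
Mapping each syllable to C/V: /hi/ → CV, /sru/ → CCV, /lq/ → CV.

CV.CCV.CV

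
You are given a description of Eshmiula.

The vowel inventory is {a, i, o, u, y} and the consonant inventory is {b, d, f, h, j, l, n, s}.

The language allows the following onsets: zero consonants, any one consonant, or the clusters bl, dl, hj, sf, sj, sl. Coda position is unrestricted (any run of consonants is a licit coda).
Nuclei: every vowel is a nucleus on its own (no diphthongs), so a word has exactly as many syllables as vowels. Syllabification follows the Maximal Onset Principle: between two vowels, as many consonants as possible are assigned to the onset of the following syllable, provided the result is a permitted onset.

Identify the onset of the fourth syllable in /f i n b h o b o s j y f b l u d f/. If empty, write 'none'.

Vowels present: i, o, o, y, u; each is a nucleus, giving 5 syllables.
σ1/σ2 boundary: /nbh/ splits as /nb/ + /h/ (/h/ is the longest suffix that is a licit onset).
σ2/σ3 boundary: /b/ is a single consonant, so it becomes the next onset.
σ3/σ4 boundary: cluster /sj/ — /sj/ is itself a permitted onset, so the whole cluster goes right; preceding coda = ∅.
σ4/σ5 boundary: /fbl/; trying suffixes from longest down, /bl/ is the first permitted one, so coda /f/ | onset /bl/.
Syllabification: finb.ho.bo.sjyf.bludf.
Syllable 4 is /sjyf/: onset /sj/, nucleus /y/, coda /f/.

sj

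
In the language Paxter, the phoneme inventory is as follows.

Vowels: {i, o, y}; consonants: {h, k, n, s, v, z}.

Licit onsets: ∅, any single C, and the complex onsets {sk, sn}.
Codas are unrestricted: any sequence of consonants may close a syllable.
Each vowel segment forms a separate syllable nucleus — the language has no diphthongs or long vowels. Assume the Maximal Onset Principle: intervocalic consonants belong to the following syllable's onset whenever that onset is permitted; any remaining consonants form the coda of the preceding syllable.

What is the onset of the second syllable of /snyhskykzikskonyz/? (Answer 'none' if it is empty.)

Nuclei (vowels): y, y, i, o, y → 5 syllables.
σ1/σ2 boundary: /hsk/; trying suffixes from longest down, /sk/ is the first permitted one, so coda /h/ | onset /sk/.
σ2/σ3 boundary: /kz/; trying suffixes from longest down, /z/ is the first permitted one, so coda /k/ | onset /z/.
σ3/σ4 boundary: /ksk/ splits as /k/ + /sk/ (/sk/ is the longest suffix that is a licit onset).
σ4/σ5 boundary: /n/ → onset of the next syllable (single consonants are always licit onsets).
Putting it together: snyh.skyk.zik.sko.nyz.
Syllable 2 is /skyk/: onset /sk/, nucleus /y/, coda /k/.

sk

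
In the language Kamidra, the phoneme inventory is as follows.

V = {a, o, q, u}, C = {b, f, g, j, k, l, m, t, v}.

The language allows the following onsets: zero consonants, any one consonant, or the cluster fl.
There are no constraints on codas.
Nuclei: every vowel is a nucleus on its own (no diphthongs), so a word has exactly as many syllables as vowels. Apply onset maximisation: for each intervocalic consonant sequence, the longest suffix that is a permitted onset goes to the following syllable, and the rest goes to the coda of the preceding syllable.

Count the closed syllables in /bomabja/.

The vowels are o, a, a — 3 nuclei, so 3 syllables.
V1 /o/ – V2 /a/: just /m/ — single C goes to the following onset.
V2 /a/ – V3 /a/: /bj/; trying suffixes from longest down, /j/ is the first permitted one, so coda /b/ | onset /j/.
Syllabification: bo.mab.ja.
Classifying each syllable: /bo/ (open), /mab/ (closed), /ja/ (open).
Closed syllables: 1.

1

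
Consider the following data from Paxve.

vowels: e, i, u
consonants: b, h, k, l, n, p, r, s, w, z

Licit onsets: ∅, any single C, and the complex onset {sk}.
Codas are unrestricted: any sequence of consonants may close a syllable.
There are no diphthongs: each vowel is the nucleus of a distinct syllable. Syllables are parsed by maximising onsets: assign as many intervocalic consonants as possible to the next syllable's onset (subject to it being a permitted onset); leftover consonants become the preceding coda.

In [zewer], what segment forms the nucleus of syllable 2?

Nuclei (vowels): e, e → 2 syllables.
The second nucleus (vowel 2 from the left) is /e/.

e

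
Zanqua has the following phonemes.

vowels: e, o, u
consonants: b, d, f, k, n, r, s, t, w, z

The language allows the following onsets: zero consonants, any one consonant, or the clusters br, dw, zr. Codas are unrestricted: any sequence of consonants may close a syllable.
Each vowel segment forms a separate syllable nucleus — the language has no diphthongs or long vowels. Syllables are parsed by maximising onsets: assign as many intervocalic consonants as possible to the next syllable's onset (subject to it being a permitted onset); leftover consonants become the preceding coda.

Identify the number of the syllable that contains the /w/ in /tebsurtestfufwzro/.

Nuclei (vowels): e, u, e, u, o → 5 syllables.
V1 /e/ – V2 /u/: /bs/ splits as /b/ + /s/ (/s/ is the longest suffix that is a licit onset).
V2 /u/ – V3 /e/: /rt/ — longest licit onset from the right is /t/, leaving /r/ as coda.
V3 /e/ – V4 /u/: cluster /stf/ — the longest permitted-onset suffix is /f/; onset = /f/, preceding coda = /st/.
V4 /u/ – V5 /o/: cluster /fwzr/ — the longest permitted-onset suffix is /zr/; onset = /zr/, preceding coda = /fw/.
Putting it together: teb.sur.test.fufw.zro.
The /w/ is in the coda of syllable 4 (/fufw/).

4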